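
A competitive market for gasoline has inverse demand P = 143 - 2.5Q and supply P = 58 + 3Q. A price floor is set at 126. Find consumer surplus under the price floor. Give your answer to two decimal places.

57.80

Without the control, 143 - 2.5Q = 58 + 3Q so Q* = 15.4545 and P* = 104.3636.
At the floor price 126, quantity demanded is (143 - 126)/2.5 = 6.8; demand is the short side, so Q = 6.8 trades at P = 126.
CS is the triangle under demand above 126: (1/2)(6.8)(143 - 126) = 57.8.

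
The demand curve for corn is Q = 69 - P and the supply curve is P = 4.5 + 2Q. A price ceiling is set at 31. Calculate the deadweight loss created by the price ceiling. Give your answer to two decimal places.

Rewriting demand in inverse form: P = 69 - Q.
Without the control, 69 - Q = 4.5 + 2Q so Q* = 21.5 and P* = 47.5.
At P = 31, sellers supply (31 - 4.5)/2 = 13.25 while buyers want more, so the quantity traded is 13.25 at price 31.
The lost-trades triangle has base Q* - 13.25 = 8.25 and height equal to the gap between the curves at Q = 13.25, which is 55.75 - 31 = 24.75. DWL = (1/2)(8.25)(24.75) = 102.0938.

102.09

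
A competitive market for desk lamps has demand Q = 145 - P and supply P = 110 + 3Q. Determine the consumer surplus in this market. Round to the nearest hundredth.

Rewriting demand in inverse form: P = 145 - Q.
Equilibrium: 145 - Q = 110 + 3Q, so Q* = 8.75 and P* = 136.25.
Consumer surplus is the triangle under demand above P*: (1/2)(8.75)(145 - 136.25) = (1/2)(8.75)(8.75) = 38.2812.

38.28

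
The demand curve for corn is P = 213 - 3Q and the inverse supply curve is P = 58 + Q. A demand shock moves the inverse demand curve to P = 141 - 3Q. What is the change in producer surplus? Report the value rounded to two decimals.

Initial equilibrium: Q_0 = 38.75, P_0 = 96.75; CS_0 = (1/2)(38.75)(116.25) = 2252.3438, PS_0 = (1/2)(38.75)(38.75) = 750.7812.
New equilibrium: 141 - 3Q = 58 + Q gives Q_1 = 20.75, P_1 = 78.75; CS_1 = 645.8438, PS_1 = 215.2812.
Change in producer surplus = 215.2812 - 750.7812 = -535.5.

-535.50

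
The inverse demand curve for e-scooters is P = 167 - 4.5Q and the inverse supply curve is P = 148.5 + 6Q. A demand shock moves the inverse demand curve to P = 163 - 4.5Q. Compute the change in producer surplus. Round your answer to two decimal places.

-3.59

Initial equilibrium: Q_0 = 1.7619, P_0 = 159.0714; CS_0 = (1/2)(1.7619)(7.9286) = 6.9847, PS_0 = (1/2)(1.7619)(10.5714) = 9.3129.
New equilibrium: 163 - 4.5Q = 148.5 + 6Q gives Q_1 = 1.381, P_1 = 156.7857; CS_1 = 4.2908, PS_1 = 5.7211.
Change in producer surplus = 5.7211 - 9.3129 = -3.5918.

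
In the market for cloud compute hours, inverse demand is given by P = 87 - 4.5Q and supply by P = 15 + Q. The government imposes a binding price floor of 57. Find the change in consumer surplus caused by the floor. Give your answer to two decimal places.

Free-market equilibrium: 87 - 4.5Q = 15 + Q gives Q* = 13.0909, P* = 28.0909.
At P = 57, buyers demand (87 - 57)/4.5 = 6.6667 while sellers would supply more, so the quantity traded is 6.6667 at price 57.
CS goes from (1/2)(13.0909)(58.9091) = 385.5868 to 100 (computed as (87 - 57)(6.6667) - (1/2)(4.5)(6.6667)^2), a change of -285.5868.

-285.59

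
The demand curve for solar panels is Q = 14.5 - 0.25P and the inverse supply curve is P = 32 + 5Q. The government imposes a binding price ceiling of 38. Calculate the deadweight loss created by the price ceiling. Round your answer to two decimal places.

12.84

Rewriting demand in inverse form: P = 58 - 4Q.
Free-market equilibrium: 58 - 4Q = 32 + 5Q gives Q* = 2.8889, P* = 46.4444.
At P = 38, sellers supply (38 - 32)/5 = 1.2 while buyers want more, so the quantity traded is 1.2 at price 38.
The lost-trades triangle has base Q* - 1.2 = 1.6889 and height equal to the gap between the curves at Q = 1.2, which is 53.2 - 38 = 15.2. DWL = (1/2)(1.6889)(15.2) = 12.8356.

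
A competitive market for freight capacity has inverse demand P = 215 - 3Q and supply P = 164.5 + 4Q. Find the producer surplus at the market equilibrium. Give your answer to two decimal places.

104.09

Set 215 - 3Q = 164.5 + 4Q, which gives 50.5 = 7Q, so Q* = 7.2143 and P* = 215 - 3(7.2143) = 193.3571.
Producer surplus is the triangle above supply below P*: (1/2)(7.2143)(193.3571 - 164.5) = (1/2)(7.2143)(28.8571) = 104.0918.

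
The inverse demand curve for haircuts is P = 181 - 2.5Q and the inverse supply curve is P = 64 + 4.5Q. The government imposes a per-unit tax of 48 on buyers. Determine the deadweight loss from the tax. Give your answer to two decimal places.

Pre-tax equilibrium: 181 - 2.5Q = 64 + 4.5Q gives Q* = 16.7143, P* = 139.2143.
A tax on buyers shifts demand down by 48: (181 - 48) - 2.5Q = 64 + 4.5Q, so Q_t = 9.8571. Buyers pay P_b = 156.3571; sellers receive P_s = P_b - 48 = 108.3571.
The welfare triangle lost has base Q* - Q_t = 6.8571 and height t = 48, so DWL = (1/2)(6.8571)(48) = 164.5714.

164.57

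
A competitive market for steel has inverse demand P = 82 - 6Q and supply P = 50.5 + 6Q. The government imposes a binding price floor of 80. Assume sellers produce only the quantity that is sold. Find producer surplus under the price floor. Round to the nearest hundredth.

9.50

Without the control, 82 - 6Q = 50.5 + 6Q so Q* = 2.625 and P* = 66.25.
At P = 80, buyers demand (82 - 80)/6 = 0.3333 while sellers would supply more, so the quantity traded is 0.3333 at price 80.
The supply price at Q = 0.3333 is 52.5. PS is the trapezoid between 80 and supply over [0, 0.3333]: (1/2)[(80 - 50.5) + (80 - 52.5)](0.3333) = 9.5.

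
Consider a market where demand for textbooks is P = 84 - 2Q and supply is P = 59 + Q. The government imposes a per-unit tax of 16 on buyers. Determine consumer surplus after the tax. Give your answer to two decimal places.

Without the tax, 84 - 2Q = 59 + Q so Q* = 8.3333 and P* = 67.3333.
A tax on buyers shifts demand down by 16: (84 - 16) - 2Q = 59 + Q, so Q_t = 3. Buyers pay P_b = 78; sellers receive P_s = P_b - 16 = 62.
Consumer surplus is the triangle under demand above P_b: (1/2)(3)(84 - 78) = 9.

9.00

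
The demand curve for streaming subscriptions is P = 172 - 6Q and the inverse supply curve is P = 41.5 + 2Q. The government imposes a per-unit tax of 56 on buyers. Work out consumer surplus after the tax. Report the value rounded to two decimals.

Without the tax, 172 - 6Q = 41.5 + 2Q so Q* = 16.3125 and P* = 74.125.
A tax on buyers shifts demand down by 56: (172 - 56) - 6Q = 41.5 + 2Q, so Q_t = 9.3125. Buyers pay P_b = 116.125; sellers receive P_s = P_b - 56 = 60.125.
Consumer surplus is the triangle under demand above P_b: (1/2)(9.3125)(172 - 116.125) = 260.168.

260.17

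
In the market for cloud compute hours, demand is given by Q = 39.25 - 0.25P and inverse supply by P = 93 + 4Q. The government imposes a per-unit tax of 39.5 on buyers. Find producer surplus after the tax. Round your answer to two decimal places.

18.76

Rewriting demand in inverse form: P = 157 - 4Q.
Pre-tax equilibrium: 157 - 4Q = 93 + 4Q gives Q* = 8, P* = 125.
A tax on buyers shifts demand down by 39.5: (157 - 39.5) - 4Q = 93 + 4Q, so Q_t = 3.0625. Buyers pay P_b = 144.75; sellers receive P_s = P_b - 39.5 = 105.25.
PS = (1/2)(Q_t)(P_s - 93) = (1/2)(3.0625)(12.25) = 18.7578.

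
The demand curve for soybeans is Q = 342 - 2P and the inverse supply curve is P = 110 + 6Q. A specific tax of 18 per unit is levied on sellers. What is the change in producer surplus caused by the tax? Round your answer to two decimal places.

Rewriting demand in inverse form: P = 171 - 0.5Q.
Pre-tax equilibrium: 171 - 0.5Q = 110 + 6Q gives Q* = 9.3846, P* = 166.3077.
With the tax, sellers need 18 more per unit: 171 - 0.5Q = 110 + 6Q + 18, so Q_t = 6.6154. Buyers pay P_b = 167.6923; sellers receive P_s = P_b - 18 = 149.6923.
Producers lose the trapezoid between P_s and P* out to Q_t plus the triangle from Q_t to Q*: change in PS = 131.2899 - 264.213 = -132.9231.

-132.92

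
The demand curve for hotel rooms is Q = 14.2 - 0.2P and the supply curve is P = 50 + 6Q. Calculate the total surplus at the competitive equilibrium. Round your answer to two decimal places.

Rewriting demand in inverse form: P = 71 - 5Q.
Setting demand equal to supply, 21 = 11Q, so Q* = 1.9091 and P* = 61.4545.
CS = (1/2)(1.9091)(9.5455) = 9.1116 and PS = (1/2)(1.9091)(11.4545) = 10.9339, so total surplus = 20.0455.

20.05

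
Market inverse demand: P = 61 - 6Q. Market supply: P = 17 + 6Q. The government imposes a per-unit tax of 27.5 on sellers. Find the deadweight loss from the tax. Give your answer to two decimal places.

Pre-tax equilibrium: 61 - 6Q = 17 + 6Q gives Q* = 3.6667, P* = 39.
A tax on sellers shifts supply up by 27.5: 61 - 6Q = 17 + 6Q + 27.5, so Q_t = 1.375. Buyers pay P_b = 52.75; sellers receive P_s = P_b - 27.5 = 25.25.
The welfare triangle lost has base Q* - Q_t = 2.2917 and height t = 27.5, so DWL = (1/2)(2.2917)(27.5) = 31.5104.

31.51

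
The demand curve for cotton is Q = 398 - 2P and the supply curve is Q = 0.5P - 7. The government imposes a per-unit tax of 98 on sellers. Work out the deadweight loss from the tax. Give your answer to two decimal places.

1920.80

Rewriting demand in inverse form: P = 199 - 0.5Q.
Rewriting supply in inverse form: P = 14 + 2Q.
Pre-tax equilibrium: 199 - 0.5Q = 14 + 2Q gives Q* = 74, P* = 162.
A tax on sellers shifts supply up by 98: 199 - 0.5Q = 14 + 2Q + 98, so Q_t = 34.8. Buyers pay P_b = 181.6; sellers receive P_s = P_b - 98 = 83.6.
The welfare triangle lost has base Q* - Q_t = 39.2 and height t = 98, so DWL = (1/2)(39.2)(98) = 1920.8.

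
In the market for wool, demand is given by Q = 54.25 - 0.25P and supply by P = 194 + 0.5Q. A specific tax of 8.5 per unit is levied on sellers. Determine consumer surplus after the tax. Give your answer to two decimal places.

Rewriting demand in inverse form: P = 217 - 4Q.
Pre-tax equilibrium: 217 - 4Q = 194 + 0.5Q gives Q* = 5.1111, P* = 196.5556.
With the tax, sellers need 8.5 more per unit: 217 - 4Q = 194 + 0.5Q + 8.5, so Q_t = 3.2222. Buyers pay P_b = 204.1111; sellers receive P_s = P_b - 8.5 = 195.6111.
Consumer surplus is the triangle under demand above P_b: (1/2)(3.2222)(217 - 204.1111) = 20.7654.

20.77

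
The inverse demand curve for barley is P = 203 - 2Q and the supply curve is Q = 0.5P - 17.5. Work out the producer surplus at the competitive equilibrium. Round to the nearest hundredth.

1764.00

Rewriting supply in inverse form: P = 35 + 2Q.
Set 203 - 2Q = 35 + 2Q, which gives 168 = 4Q, so Q* = 42 and P* = 203 - 2(42) = 119.
The supply curve's price intercept is 35, so PS = (1/2)(Q*)(P* - 35) = (1/2)(42)(84) = 1764.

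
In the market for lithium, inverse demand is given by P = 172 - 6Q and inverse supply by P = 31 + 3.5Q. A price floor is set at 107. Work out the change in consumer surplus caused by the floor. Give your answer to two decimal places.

-308.78

Without the control, 172 - 6Q = 31 + 3.5Q so Q* = 14.8421 and P* = 82.9474.
At P = 107, buyers demand (172 - 107)/6 = 10.8333 while sellers would supply more, so the quantity traded is 10.8333 at price 107.
CS goes from (1/2)(14.8421)(89.0526) = 660.8643 to 352.0833 (computed as (172 - 107)(10.8333) - (1/2)(6)(10.8333)^2), a change of -308.7809.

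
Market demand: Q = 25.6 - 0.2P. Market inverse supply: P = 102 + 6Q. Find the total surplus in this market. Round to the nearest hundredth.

Rewriting demand in inverse form: P = 128 - 5Q.
Set 128 - 5Q = 102 + 6Q, which gives 26 = 11Q, so Q* = 2.3636 and P* = 128 - 5(2.3636) = 116.1818.
Total surplus is the full triangle between the curves from 0 to Q*: (1/2)(2.3636)(128 - 102) = 30.7273.

30.73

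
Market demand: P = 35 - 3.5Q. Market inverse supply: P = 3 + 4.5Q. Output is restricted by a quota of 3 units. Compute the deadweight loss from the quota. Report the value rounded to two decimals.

Unrestricted equilibrium: Q* = (35 - 3)/(3.5 + 4.5) = 4.
At Q = 3 the demand price is 35 - 3.5(3) = 24.5 and the supply price is 3 + 4.5(3) = 16.5.
DWL = (1/2)(gap between curves at 3) x (Q* - 3) = (1/2)(8)(1) = 4.

4.00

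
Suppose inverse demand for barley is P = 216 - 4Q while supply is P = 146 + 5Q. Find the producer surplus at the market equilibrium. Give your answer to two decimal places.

Setting demand equal to supply, 70 = 9Q, so Q* = 7.7778 and P* = 184.8889.
PS is the area between P* and the supply curve from 0 to Q*: (1/2)(7.7778)(38.8889) = 151.2346.

151.23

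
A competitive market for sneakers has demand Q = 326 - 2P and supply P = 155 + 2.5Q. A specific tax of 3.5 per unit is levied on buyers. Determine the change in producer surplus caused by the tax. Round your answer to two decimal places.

-6.08

Rewriting demand in inverse form: P = 163 - 0.5Q.
Without the tax, 163 - 0.5Q = 155 + 2.5Q so Q* = 2.6667 and P* = 161.6667.
A tax on buyers shifts demand down by 3.5: (163 - 3.5) - 0.5Q = 155 + 2.5Q, so Q_t = 1.5. Buyers pay P_b = 162.25; sellers receive P_s = P_b - 3.5 = 158.75.
Producers lose the trapezoid between P_s and P* out to Q_t plus the triangle from Q_t to Q*: change in PS = 2.8125 - 8.8889 = -6.0764.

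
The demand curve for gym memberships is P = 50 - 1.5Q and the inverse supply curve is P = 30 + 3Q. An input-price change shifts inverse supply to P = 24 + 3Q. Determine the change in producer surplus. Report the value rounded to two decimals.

Initial equilibrium: Q_0 = 4.4444, P_0 = 43.3333; CS_0 = (1/2)(4.4444)(6.6667) = 14.8148, PS_0 = (1/2)(4.4444)(13.3333) = 29.6296.
New equilibrium: 50 - 1.5Q = 24 + 3Q gives Q_1 = 5.7778, P_1 = 41.3333; CS_1 = 25.037, PS_1 = 50.0741.
Change in producer surplus = 50.0741 - 29.6296 = 20.4444.

20.44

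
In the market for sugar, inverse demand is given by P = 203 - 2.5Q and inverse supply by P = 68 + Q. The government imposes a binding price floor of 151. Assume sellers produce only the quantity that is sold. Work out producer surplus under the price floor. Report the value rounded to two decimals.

1510.08

Without the control, 203 - 2.5Q = 68 + Q so Q* = 38.5714 and P* = 106.5714.
At the floor price 151, quantity demanded is (203 - 151)/2.5 = 20.8; demand is the short side, so Q = 20.8 trades at P = 151.
The supply price at Q = 20.8 is 88.8. PS is the trapezoid between 151 and supply over [0, 20.8]: (1/2)[(151 - 68) + (151 - 88.8)](20.8) = 1510.08.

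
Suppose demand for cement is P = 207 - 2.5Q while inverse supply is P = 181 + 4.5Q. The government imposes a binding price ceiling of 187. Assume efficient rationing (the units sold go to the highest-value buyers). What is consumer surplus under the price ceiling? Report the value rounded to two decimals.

Free-market equilibrium: 207 - 2.5Q = 181 + 4.5Q gives Q* = 3.7143, P* = 197.7143.
At the ceiling price 187, quantity supplied is (187 - 181)/4.5 = 1.3333; supply is the short side, so Q = 1.3333 trades at P = 187.
The demand price at Q = 1.3333 is 203.6667. CS is the trapezoid between demand and 187 over [0, 1.3333]: (1/2)[(207 - 187) + (203.6667 - 187)](1.3333) = 24.4444.

24.44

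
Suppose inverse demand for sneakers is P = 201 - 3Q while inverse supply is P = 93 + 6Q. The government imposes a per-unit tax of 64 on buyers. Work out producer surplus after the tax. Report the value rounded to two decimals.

71.70

Without the tax, 201 - 3Q = 93 + 6Q so Q* = 12 and P* = 165.
A tax on buyers shifts demand down by 64: (201 - 64) - 3Q = 93 + 6Q, so Q_t = 4.8889. Buyers pay P_b = 186.3333; sellers receive P_s = P_b - 64 = 122.3333.
PS = (1/2)(Q_t)(P_s - 93) = (1/2)(4.8889)(29.3333) = 71.7037.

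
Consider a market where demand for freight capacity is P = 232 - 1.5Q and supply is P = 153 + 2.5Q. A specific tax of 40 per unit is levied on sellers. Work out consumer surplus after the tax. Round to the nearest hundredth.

Without the tax, 232 - 1.5Q = 153 + 2.5Q so Q* = 19.75 and P* = 202.375.
With the tax, sellers need 40 more per unit: 232 - 1.5Q = 153 + 2.5Q + 40, so Q_t = 9.75. Buyers pay P_b = 217.375; sellers receive P_s = P_b - 40 = 177.375.
CS = (1/2)(Q_t)(232 - P_b) = (1/2)(9.75)(14.625) = 71.2969.

71.30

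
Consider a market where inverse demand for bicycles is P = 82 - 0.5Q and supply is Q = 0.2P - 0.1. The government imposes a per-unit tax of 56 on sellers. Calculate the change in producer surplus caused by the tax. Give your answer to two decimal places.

Rewriting supply in inverse form: P = 0.5 + 5Q.
Without the tax, 82 - 0.5Q = 0.5 + 5Q so Q* = 14.8182 and P* = 74.5909.
With the tax, sellers need 56 more per unit: 82 - 0.5Q = 0.5 + 5Q + 56, so Q_t = 4.6364. Buyers pay P_b = 79.6818; sellers receive P_s = P_b - 56 = 23.6818.
PS falls from (1/2)(14.8182)(74.0909) = 548.9463 to (1/2)(4.6364)(23.1818) = 53.7397, a change of -495.2066.

-495.21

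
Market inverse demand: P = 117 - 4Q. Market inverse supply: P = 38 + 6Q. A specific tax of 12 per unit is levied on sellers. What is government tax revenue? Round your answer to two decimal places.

80.40

Without the tax, 117 - 4Q = 38 + 6Q so Q* = 7.9 and P* = 85.4.
A tax on sellers shifts supply up by 12: 117 - 4Q = 38 + 6Q + 12, so Q_t = 6.7. Buyers pay P_b = 90.2; sellers receive P_s = P_b - 12 = 78.2.
Revenue is the tax times quantity traded: 12 x 6.7 = 80.4.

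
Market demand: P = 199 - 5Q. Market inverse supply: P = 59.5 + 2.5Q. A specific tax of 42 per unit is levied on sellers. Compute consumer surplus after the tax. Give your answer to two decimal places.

Pre-tax equilibrium: 199 - 5Q = 59.5 + 2.5Q gives Q* = 18.6, P* = 106.
With the tax, sellers need 42 more per unit: 199 - 5Q = 59.5 + 2.5Q + 42, so Q_t = 13. Buyers pay P_b = 134; sellers receive P_s = P_b - 42 = 92.
CS = (1/2)(Q_t)(199 - P_b) = (1/2)(13)(65) = 422.5.

422.50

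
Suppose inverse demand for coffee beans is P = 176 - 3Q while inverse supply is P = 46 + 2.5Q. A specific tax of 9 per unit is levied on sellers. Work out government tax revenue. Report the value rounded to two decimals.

Pre-tax equilibrium: 176 - 3Q = 46 + 2.5Q gives Q* = 23.6364, P* = 105.0909.
A tax on sellers shifts supply up by 9: 176 - 3Q = 46 + 2.5Q + 9, so Q_t = 22. Buyers pay P_b = 110; sellers receive P_s = P_b - 9 = 101.
Tax revenue = t x Q_t = 9 x 22 = 198.

198.00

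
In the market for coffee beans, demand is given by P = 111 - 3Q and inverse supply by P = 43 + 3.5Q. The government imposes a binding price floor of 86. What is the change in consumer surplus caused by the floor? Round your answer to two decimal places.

Without the control, 111 - 3Q = 43 + 3.5Q so Q* = 10.4615 and P* = 79.6154.
At the floor price 86, quantity demanded is (111 - 86)/3 = 8.3333; demand is the short side, so Q = 8.3333 trades at P = 86.
CS goes from (1/2)(10.4615)(31.3846) = 164.1657 to 104.1667 (computed as (111 - 86)(8.3333) - (1/2)(3)(8.3333)^2), a change of -59.999.

-60.00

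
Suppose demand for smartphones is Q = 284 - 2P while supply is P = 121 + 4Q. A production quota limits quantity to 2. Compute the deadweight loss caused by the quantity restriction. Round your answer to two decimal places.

16.00

Rewriting demand in inverse form: P = 142 - 0.5Q.
Without the quota, 142 - 0.5Q = 121 + 4Q gives Q* = 4.6667.
At Q = 2 the demand price is 142 - 0.5(2) = 141 and the supply price is 121 + 4(2) = 129.
Deadweight loss is the triangle between the curves from 2 to 4.6667: (1/2)(141 - 129)(4.6667 - 2) = 16.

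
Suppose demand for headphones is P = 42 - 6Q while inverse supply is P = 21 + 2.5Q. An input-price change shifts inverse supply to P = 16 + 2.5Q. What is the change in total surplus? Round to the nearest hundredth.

Initial equilibrium: Q_0 = 2.4706, P_0 = 27.1765; CS_0 = (1/2)(2.4706)(14.8235) = 18.3114, PS_0 = (1/2)(2.4706)(6.1765) = 7.6298.
New equilibrium: 42 - 6Q = 16 + 2.5Q gives Q_1 = 3.0588, P_1 = 23.6471; CS_1 = 28.0692, PS_1 = 11.6955.
Change in total surplus = (28.0692 + 11.6955) - (18.3114 + 7.6298) = 13.8235.

13.82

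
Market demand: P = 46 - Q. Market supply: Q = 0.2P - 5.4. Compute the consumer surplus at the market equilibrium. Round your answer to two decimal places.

5.01

Rewriting supply in inverse form: P = 27 + 5Q.
Setting demand equal to supply, 19 = 6Q, so Q* = 3.1667 and P* = 42.8333.
The demand choke price is 46, so CS = (1/2)(Q*)(46 - P*) = (1/2)(3.1667)(3.1667) = 5.0139.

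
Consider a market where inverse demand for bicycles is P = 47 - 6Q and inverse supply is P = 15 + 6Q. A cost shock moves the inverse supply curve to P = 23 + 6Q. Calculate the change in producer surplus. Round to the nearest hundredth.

Initial equilibrium: Q_0 = 2.6667, P_0 = 31; CS_0 = (1/2)(2.6667)(16) = 21.3333, PS_0 = (1/2)(2.6667)(16) = 21.3333.
New equilibrium: 47 - 6Q = 23 + 6Q gives Q_1 = 2, P_1 = 35; CS_1 = 12, PS_1 = 12.
Change in producer surplus = 12 - 21.3333 = -9.3333.

-9.33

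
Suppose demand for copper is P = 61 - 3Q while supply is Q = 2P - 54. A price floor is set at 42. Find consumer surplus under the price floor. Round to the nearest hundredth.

60.17

Rewriting supply in inverse form: P = 27 + 0.5Q.
Free-market equilibrium: 61 - 3Q = 27 + 0.5Q gives Q* = 9.7143, P* = 31.8571.
At the floor price 42, quantity demanded is (61 - 42)/3 = 6.3333; demand is the short side, so Q = 6.3333 trades at P = 42.
CS is the triangle under demand above 42: (1/2)(6.3333)(61 - 42) = 60.1667.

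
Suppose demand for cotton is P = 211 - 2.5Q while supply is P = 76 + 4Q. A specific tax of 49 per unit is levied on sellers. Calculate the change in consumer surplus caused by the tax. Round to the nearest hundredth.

-320.38

Pre-tax equilibrium: 211 - 2.5Q = 76 + 4Q gives Q* = 20.7692, P* = 159.0769.
With the tax, sellers need 49 more per unit: 211 - 2.5Q = 76 + 4Q + 49, so Q_t = 13.2308. Buyers pay P_b = 177.9231; sellers receive P_s = P_b - 49 = 128.9231.
CS falls from (1/2)(20.7692)(51.9231) = 539.2012 to (1/2)(13.2308)(33.0769) = 218.8166, a change of -320.3846.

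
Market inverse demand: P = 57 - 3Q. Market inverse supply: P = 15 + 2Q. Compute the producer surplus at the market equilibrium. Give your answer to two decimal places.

Equilibrium: 57 - 3Q = 15 + 2Q, so Q* = 8.4 and P* = 31.8.
The supply curve's price intercept is 15, so PS = (1/2)(Q*)(P* - 15) = (1/2)(8.4)(16.8) = 70.56.

70.56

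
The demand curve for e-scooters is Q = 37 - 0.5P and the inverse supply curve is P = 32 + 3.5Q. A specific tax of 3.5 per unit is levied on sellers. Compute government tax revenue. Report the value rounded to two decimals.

Rewriting demand in inverse form: P = 74 - 2Q.
Without the tax, 74 - 2Q = 32 + 3.5Q so Q* = 7.6364 and P* = 58.7273.
A tax on sellers shifts supply up by 3.5: 74 - 2Q = 32 + 3.5Q + 3.5, so Q_t = 7. Buyers pay P_b = 60; sellers receive P_s = P_b - 3.5 = 56.5.
Tax revenue = t x Q_t = 3.5 x 7 = 24.5.

24.50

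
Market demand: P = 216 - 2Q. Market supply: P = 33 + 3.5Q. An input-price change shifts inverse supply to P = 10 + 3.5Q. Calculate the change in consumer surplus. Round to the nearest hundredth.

295.77

Initial equilibrium: Q_0 = 33.2727, P_0 = 149.4545; CS_0 = (1/2)(33.2727)(66.5455) = 1107.0744, PS_0 = (1/2)(33.2727)(116.4545) = 1937.3802.
New equilibrium: 216 - 2Q = 10 + 3.5Q gives Q_1 = 37.4545, P_1 = 141.0909; CS_1 = 1402.843, PS_1 = 2454.9752.
Change in consumer surplus = 1402.843 - 1107.0744 = 295.7686.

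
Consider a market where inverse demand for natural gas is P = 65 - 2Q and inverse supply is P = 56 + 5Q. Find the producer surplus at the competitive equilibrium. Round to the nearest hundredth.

4.13

Equilibrium: 65 - 2Q = 56 + 5Q, so Q* = 1.2857 and P* = 62.4286.
PS is the area between P* and the supply curve from 0 to Q*: (1/2)(1.2857)(6.4286) = 4.1327.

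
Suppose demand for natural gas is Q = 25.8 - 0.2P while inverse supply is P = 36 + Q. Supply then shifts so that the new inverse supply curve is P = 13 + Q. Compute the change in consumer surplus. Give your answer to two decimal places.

333.82

Rewriting demand in inverse form: P = 129 - 5Q.
Initial equilibrium: Q_0 = 15.5, P_0 = 51.5; CS_0 = (1/2)(15.5)(77.5) = 600.625, PS_0 = (1/2)(15.5)(15.5) = 120.125.
New equilibrium: 129 - 5Q = 13 + Q gives Q_1 = 19.3333, P_1 = 32.3333; CS_1 = 934.4444, PS_1 = 186.8889.
Change in consumer surplus = 934.4444 - 600.625 = 333.8194.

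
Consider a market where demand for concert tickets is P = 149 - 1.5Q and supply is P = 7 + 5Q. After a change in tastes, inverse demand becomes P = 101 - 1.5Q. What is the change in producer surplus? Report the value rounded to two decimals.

-670.30

Initial equilibrium: Q_0 = 21.8462, P_0 = 116.2308; CS_0 = (1/2)(21.8462)(32.7692) = 357.9408, PS_0 = (1/2)(21.8462)(109.2308) = 1193.1361.
New equilibrium: 101 - 1.5Q = 7 + 5Q gives Q_1 = 14.4615, P_1 = 79.3077; CS_1 = 156.8521, PS_1 = 522.8402.
Change in producer surplus = 522.8402 - 1193.1361 = -670.2959.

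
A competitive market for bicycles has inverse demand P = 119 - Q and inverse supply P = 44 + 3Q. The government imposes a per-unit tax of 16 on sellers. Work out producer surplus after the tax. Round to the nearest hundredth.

326.34

Pre-tax equilibrium: 119 - Q = 44 + 3Q gives Q* = 18.75, P* = 100.25.
With the tax, sellers need 16 more per unit: 119 - Q = 44 + 3Q + 16, so Q_t = 14.75. Buyers pay P_b = 104.25; sellers receive P_s = P_b - 16 = 88.25.
PS = (1/2)(Q_t)(P_s - 44) = (1/2)(14.75)(44.25) = 326.3438.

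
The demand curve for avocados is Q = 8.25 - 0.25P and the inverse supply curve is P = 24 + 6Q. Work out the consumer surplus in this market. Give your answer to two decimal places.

1.62

Rewriting demand in inverse form: P = 33 - 4Q.
Set 33 - 4Q = 24 + 6Q, which gives 9 = 10Q, so Q* = 0.9 and P* = 33 - 4(0.9) = 29.4.
The demand choke price is 33, so CS = (1/2)(Q*)(33 - P*) = (1/2)(0.9)(3.6) = 1.62.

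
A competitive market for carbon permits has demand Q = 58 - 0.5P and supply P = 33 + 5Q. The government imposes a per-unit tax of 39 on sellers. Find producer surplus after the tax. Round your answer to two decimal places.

98.78

Rewriting demand in inverse form: P = 116 - 2Q.
Without the tax, 116 - 2Q = 33 + 5Q so Q* = 11.8571 and P* = 92.2857.
A tax on sellers shifts supply up by 39: 116 - 2Q = 33 + 5Q + 39, so Q_t = 6.2857. Buyers pay P_b = 103.4286; sellers receive P_s = P_b - 39 = 64.4286.
PS = (1/2)(Q_t)(P_s - 33) = (1/2)(6.2857)(31.4286) = 98.7755.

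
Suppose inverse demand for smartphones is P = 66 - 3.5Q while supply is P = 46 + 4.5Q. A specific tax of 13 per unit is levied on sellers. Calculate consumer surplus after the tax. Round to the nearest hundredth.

Pre-tax equilibrium: 66 - 3.5Q = 46 + 4.5Q gives Q* = 2.5, P* = 57.25.
A tax on sellers shifts supply up by 13: 66 - 3.5Q = 46 + 4.5Q + 13, so Q_t = 0.875. Buyers pay P_b = 62.9375; sellers receive P_s = P_b - 13 = 49.9375.
Consumer surplus is the triangle under demand above P_b: (1/2)(0.875)(66 - 62.9375) = 1.3398.

1.34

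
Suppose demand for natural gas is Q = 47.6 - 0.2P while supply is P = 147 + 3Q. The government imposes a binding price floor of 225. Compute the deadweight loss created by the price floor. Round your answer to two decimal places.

Rewriting demand in inverse form: P = 238 - 5Q.
Free-market equilibrium: 238 - 5Q = 147 + 3Q gives Q* = 11.375, P* = 181.125.
At the floor price 225, quantity demanded is (238 - 225)/5 = 2.6; demand is the short side, so Q = 2.6 trades at P = 225.
At Q = 2.6 the demand price is 225 and the supply price is 154.8. Deadweight loss is the triangle between the curves from 2.6 to 11.375: (1/2)(225 - 154.8)(11.375 - 2.6) = 308.0025.

308.00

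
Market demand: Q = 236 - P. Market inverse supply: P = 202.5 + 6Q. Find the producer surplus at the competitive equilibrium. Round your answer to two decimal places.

68.71

Rewriting demand in inverse form: P = 236 - Q.
Set 236 - Q = 202.5 + 6Q, which gives 33.5 = 7Q, so Q* = 4.7857 and P* = 236 - (4.7857) = 231.2143.
The supply curve's price intercept is 202.5, so PS = (1/2)(Q*)(P* - 202.5) = (1/2)(4.7857)(28.7143) = 68.7092.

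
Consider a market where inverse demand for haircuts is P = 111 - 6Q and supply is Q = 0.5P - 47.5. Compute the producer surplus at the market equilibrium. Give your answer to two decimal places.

Rewriting supply in inverse form: P = 95 + 2Q.
Setting demand equal to supply, 16 = 8Q, so Q* = 2 and P* = 99.
The supply curve's price intercept is 95, so PS = (1/2)(Q*)(P* - 95) = (1/2)(2)(4) = 4.

4.00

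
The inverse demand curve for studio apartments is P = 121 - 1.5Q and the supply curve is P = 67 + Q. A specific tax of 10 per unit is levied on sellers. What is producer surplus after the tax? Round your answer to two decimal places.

154.88

Without the tax, 121 - 1.5Q = 67 + Q so Q* = 21.6 and P* = 88.6.
With the tax, sellers need 10 more per unit: 121 - 1.5Q = 67 + Q + 10, so Q_t = 17.6. Buyers pay P_b = 94.6; sellers receive P_s = P_b - 10 = 84.6.
Producer surplus is the triangle above supply below P_s: (1/2)(17.6)(84.6 - 67) = 154.88.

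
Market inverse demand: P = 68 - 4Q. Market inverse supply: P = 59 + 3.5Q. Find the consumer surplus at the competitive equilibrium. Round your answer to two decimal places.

Set 68 - 4Q = 59 + 3.5Q, which gives 9 = 7.5Q, so Q* = 1.2 and P* = 68 - 4(1.2) = 63.2.
The demand choke price is 68, so CS = (1/2)(Q*)(68 - P*) = (1/2)(1.2)(4.8) = 2.88.

2.88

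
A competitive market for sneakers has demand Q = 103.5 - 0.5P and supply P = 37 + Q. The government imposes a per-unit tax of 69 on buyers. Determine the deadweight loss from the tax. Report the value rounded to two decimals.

793.50

Rewriting demand in inverse form: P = 207 - 2Q.
Without the tax, 207 - 2Q = 37 + Q so Q* = 56.6667 and P* = 93.6667.
A tax on buyers shifts demand down by 69: (207 - 69) - 2Q = 37 + Q, so Q_t = 33.6667. Buyers pay P_b = 139.6667; sellers receive P_s = P_b - 69 = 70.6667.
Deadweight loss is the triangle between the curves from Q_t to Q*: (1/2)(56.6667 - 33.6667)(69) = 793.5.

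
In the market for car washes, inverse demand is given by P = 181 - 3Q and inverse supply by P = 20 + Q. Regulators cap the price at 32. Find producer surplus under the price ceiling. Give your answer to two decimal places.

72.00

Without the control, 181 - 3Q = 20 + Q so Q* = 40.25 and P* = 60.25.
At the ceiling price 32, quantity supplied is (32 - 20)/1 = 12; supply is the short side, so Q = 12 trades at P = 32.
PS is the triangle above supply below 32: (1/2)(12)(32 - 20) = 72.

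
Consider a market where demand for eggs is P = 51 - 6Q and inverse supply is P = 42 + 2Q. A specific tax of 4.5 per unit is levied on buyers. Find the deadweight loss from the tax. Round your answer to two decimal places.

Without the tax, 51 - 6Q = 42 + 2Q so Q* = 1.125 and P* = 44.25.
With the tax, buyers' net willingness to pay falls by 4.5: (51 - 4.5) - 6Q = 42 + 2Q, so Q_t = 0.5625. Buyers pay P_b = 47.625; sellers receive P_s = P_b - 4.5 = 43.125.
Deadweight loss is the triangle between the curves from Q_t to Q*: (1/2)(1.125 - 0.5625)(4.5) = 1.2656.

1.27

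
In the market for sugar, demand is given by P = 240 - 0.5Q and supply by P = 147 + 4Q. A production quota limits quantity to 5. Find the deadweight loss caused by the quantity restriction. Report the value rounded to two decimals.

Unrestricted equilibrium: Q* = (240 - 147)/(0.5 + 4) = 20.6667.
At Q = 5 the demand price is 240 - 0.5(5) = 237.5 and the supply price is 147 + 4(5) = 167.
Deadweight loss is the triangle between the curves from 5 to 20.6667: (1/2)(237.5 - 167)(20.6667 - 5) = 552.25.

552.25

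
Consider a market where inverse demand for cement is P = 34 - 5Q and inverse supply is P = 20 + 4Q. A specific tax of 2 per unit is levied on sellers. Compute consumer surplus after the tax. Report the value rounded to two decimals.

4.44

Without the tax, 34 - 5Q = 20 + 4Q so Q* = 1.5556 and P* = 26.2222.
With the tax, sellers need 2 more per unit: 34 - 5Q = 20 + 4Q + 2, so Q_t = 1.3333. Buyers pay P_b = 27.3333; sellers receive P_s = P_b - 2 = 25.3333.
Consumer surplus is the triangle under demand above P_b: (1/2)(1.3333)(34 - 27.3333) = 4.4444.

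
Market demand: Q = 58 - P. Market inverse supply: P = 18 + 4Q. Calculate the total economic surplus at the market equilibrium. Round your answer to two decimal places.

160.00

Rewriting demand in inverse form: P = 58 - Q.
Equilibrium: 58 - Q = 18 + 4Q, so Q* = 8 and P* = 50.
Total surplus is the full triangle between the curves from 0 to Q*: (1/2)(8)(58 - 18) = 160.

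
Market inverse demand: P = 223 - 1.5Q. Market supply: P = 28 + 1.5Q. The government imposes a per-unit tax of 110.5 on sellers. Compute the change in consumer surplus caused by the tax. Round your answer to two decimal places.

-2573.73

Without the tax, 223 - 1.5Q = 28 + 1.5Q so Q* = 65 and P* = 125.5.
A tax on sellers shifts supply up by 110.5: 223 - 1.5Q = 28 + 1.5Q + 110.5, so Q_t = 28.1667. Buyers pay P_b = 180.75; sellers receive P_s = P_b - 110.5 = 70.25.
CS falls from (1/2)(65)(97.5) = 3168.75 to (1/2)(28.1667)(42.25) = 595.0208, a change of -2573.7292.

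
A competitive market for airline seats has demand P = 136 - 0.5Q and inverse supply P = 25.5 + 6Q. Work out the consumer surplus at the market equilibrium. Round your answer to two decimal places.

72.25

Set 136 - 0.5Q = 25.5 + 6Q, which gives 110.5 = 6.5Q, so Q* = 17 and P* = 136 - 0.5(17) = 127.5.
Consumer surplus is the triangle under demand above P*: (1/2)(17)(136 - 127.5) = (1/2)(17)(8.5) = 72.25.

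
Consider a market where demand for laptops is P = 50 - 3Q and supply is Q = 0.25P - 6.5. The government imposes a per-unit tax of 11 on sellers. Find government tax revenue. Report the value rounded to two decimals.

Rewriting supply in inverse form: P = 26 + 4Q.
Without the tax, 50 - 3Q = 26 + 4Q so Q* = 3.4286 and P* = 39.7143.
A tax on sellers shifts supply up by 11: 50 - 3Q = 26 + 4Q + 11, so Q_t = 1.8571. Buyers pay P_b = 44.4286; sellers receive P_s = P_b - 11 = 33.4286.
Tax revenue = t x Q_t = 11 x 1.8571 = 20.4286.

20.43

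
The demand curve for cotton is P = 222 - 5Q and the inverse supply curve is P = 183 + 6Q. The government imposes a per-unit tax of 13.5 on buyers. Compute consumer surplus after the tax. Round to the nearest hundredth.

13.43

Without the tax, 222 - 5Q = 183 + 6Q so Q* = 3.5455 and P* = 204.2727.
With the tax, buyers' net willingness to pay falls by 13.5: (222 - 13.5) - 5Q = 183 + 6Q, so Q_t = 2.3182. Buyers pay P_b = 210.4091; sellers receive P_s = P_b - 13.5 = 196.9091.
CS = (1/2)(Q_t)(222 - P_b) = (1/2)(2.3182)(11.5909) = 13.4349.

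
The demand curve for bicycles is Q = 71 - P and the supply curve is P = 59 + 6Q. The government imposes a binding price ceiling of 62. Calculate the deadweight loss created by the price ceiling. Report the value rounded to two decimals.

Rewriting demand in inverse form: P = 71 - Q.
Free-market equilibrium: 71 - Q = 59 + 6Q gives Q* = 1.7143, P* = 69.2857.
At P = 62, sellers supply (62 - 59)/6 = 0.5 while buyers want more, so the quantity traded is 0.5 at price 62.
At Q = 0.5 the demand price is 70.5 and the supply price is 62. Deadweight loss is the triangle between the curves from 0.5 to 1.7143: (1/2)(70.5 - 62)(1.7143 - 0.5) = 5.1607.

5.16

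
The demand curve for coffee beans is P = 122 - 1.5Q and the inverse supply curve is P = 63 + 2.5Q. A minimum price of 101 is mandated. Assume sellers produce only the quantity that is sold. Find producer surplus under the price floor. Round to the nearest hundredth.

Without the control, 122 - 1.5Q = 63 + 2.5Q so Q* = 14.75 and P* = 99.875.
At P = 101, buyers demand (122 - 101)/1.5 = 14 while sellers would supply more, so the quantity traded is 14 at price 101.
The supply price at Q = 14 is 98. PS is the trapezoid between 101 and supply over [0, 14]: (1/2)[(101 - 63) + (101 - 98)](14) = 287.

287.00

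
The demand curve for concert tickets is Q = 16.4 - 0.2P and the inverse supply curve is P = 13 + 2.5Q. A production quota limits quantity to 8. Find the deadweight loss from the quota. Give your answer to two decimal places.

5.40

Rewriting demand in inverse form: P = 82 - 5Q.
Without the quota, 82 - 5Q = 13 + 2.5Q gives Q* = 9.2.
At Q = 8 the demand price is 82 - 5(8) = 42 and the supply price is 13 + 2.5(8) = 33.
Deadweight loss is the triangle between the curves from 8 to 9.2: (1/2)(42 - 33)(9.2 - 8) = 5.4.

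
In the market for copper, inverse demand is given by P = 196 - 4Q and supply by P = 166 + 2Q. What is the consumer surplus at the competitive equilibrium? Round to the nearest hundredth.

50.00

Setting demand equal to supply, 30 = 6Q, so Q* = 5 and P* = 176.
The demand choke price is 196, so CS = (1/2)(Q*)(196 - P*) = (1/2)(5)(20) = 50.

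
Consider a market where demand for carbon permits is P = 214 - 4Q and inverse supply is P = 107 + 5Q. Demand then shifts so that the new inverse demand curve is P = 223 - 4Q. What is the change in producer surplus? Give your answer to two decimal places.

Initial equilibrium: Q_0 = 11.8889, P_0 = 166.4444; CS_0 = (1/2)(11.8889)(47.5556) = 282.6914, PS_0 = (1/2)(11.8889)(59.4444) = 353.3642.
New equilibrium: 223 - 4Q = 107 + 5Q gives Q_1 = 12.8889, P_1 = 171.4444; CS_1 = 332.2469, PS_1 = 415.3086.
Change in producer surplus = 415.3086 - 353.3642 = 61.9444.

61.94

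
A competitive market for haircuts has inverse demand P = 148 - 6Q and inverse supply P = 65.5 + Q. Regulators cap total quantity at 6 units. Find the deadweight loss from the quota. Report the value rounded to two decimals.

Without the quota, 148 - 6Q = 65.5 + Q gives Q* = 11.7857.
At Q = 6 the demand price is 148 - 6(6) = 112 and the supply price is 65.5 + (6) = 71.5.
DWL = (1/2)(gap between curves at 6) x (Q* - 6) = (1/2)(40.5)(5.7857) = 117.1607.

117.16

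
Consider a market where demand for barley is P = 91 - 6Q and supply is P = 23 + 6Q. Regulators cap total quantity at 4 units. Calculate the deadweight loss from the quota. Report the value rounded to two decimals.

16.67

Unrestricted equilibrium: Q* = (91 - 23)/(6 + 6) = 5.6667.
At Q = 4 the demand price is 91 - 6(4) = 67 and the supply price is 23 + 6(4) = 47.
Deadweight loss is the triangle between the curves from 4 to 5.6667: (1/2)(67 - 47)(5.6667 - 4) = 16.6667.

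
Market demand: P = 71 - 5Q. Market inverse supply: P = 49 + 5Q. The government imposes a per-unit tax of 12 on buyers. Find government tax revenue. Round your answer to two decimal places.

Without the tax, 71 - 5Q = 49 + 5Q so Q* = 2.2 and P* = 60.
A tax on buyers shifts demand down by 12: (71 - 12) - 5Q = 49 + 5Q, so Q_t = 1. Buyers pay P_b = 66; sellers receive P_s = P_b - 12 = 54.
Revenue is the tax times quantity traded: 12 x 1 = 12.

12.00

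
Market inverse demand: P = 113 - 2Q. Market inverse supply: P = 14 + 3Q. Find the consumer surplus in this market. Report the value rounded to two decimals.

392.04

Set 113 - 2Q = 14 + 3Q, which gives 99 = 5Q, so Q* = 19.8 and P* = 113 - 2(19.8) = 73.4.
CS is the area between the demand curve and P* from 0 to Q*: (1/2)(19.8)(39.6) = 392.04.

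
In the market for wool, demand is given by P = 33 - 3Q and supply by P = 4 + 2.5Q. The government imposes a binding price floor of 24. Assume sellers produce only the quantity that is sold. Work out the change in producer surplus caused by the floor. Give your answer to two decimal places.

Without the control, 33 - 3Q = 4 + 2.5Q so Q* = 5.2727 and P* = 17.1818.
At P = 24, buyers demand (33 - 24)/3 = 3 while sellers would supply more, so the quantity traded is 3 at price 24.
PS goes from (1/2)(5.2727)(13.1818) = 34.7521 to 48.75 (computed as (24 - 4)(3) - (1/2)(2.5)(3)^2), a change of 13.9979.

14.00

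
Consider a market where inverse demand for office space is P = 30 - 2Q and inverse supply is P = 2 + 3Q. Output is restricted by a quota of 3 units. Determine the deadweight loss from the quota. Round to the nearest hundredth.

16.90

Without the quota, 30 - 2Q = 2 + 3Q gives Q* = 5.6.
At Q = 3 the demand price is 30 - 2(3) = 24 and the supply price is 2 + 3(3) = 11.
Deadweight loss is the triangle between the curves from 3 to 5.6: (1/2)(24 - 11)(5.6 - 3) = 16.9.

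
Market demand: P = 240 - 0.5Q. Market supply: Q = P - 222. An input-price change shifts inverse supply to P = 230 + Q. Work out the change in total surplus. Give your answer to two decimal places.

Rewriting supply in inverse form: P = 222 + Q.
Initial equilibrium: Q_0 = 12, P_0 = 234; CS_0 = (1/2)(12)(6) = 36, PS_0 = (1/2)(12)(12) = 72.
New equilibrium: 240 - 0.5Q = 230 + Q gives Q_1 = 6.6667, P_1 = 236.6667; CS_1 = 11.1111, PS_1 = 22.2222.
Change in total surplus = (11.1111 + 22.2222) - (36 + 72) = -74.6667.

-74.67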